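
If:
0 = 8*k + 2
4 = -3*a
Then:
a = -4/3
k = -1/4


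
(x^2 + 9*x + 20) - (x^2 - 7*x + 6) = 16*x + 14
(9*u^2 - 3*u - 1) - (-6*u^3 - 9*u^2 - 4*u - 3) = 6*u^3 + 18*u^2 + u + 2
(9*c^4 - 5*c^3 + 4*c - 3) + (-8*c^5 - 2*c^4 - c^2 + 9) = -8*c^5 + 7*c^4 - 5*c^3 - c^2 + 4*c + 6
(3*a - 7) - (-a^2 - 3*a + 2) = a^2 + 6*a - 9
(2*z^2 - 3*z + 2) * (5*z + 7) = 10*z^3 - z^2 - 11*z + 14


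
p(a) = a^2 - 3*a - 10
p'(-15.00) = -33.00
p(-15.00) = 260.00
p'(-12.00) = -27.00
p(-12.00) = 170.00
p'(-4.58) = -12.16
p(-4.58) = 24.72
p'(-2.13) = -7.26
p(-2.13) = 0.93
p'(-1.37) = -5.74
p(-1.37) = -4.01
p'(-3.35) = -9.70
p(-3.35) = 11.27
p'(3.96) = 4.92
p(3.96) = -6.20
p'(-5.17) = -13.34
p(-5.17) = 32.24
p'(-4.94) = -12.88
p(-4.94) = 29.22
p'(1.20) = -0.60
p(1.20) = -12.16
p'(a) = 2*a - 3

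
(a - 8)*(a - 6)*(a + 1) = a^3 - 13*a^2 + 34*a + 48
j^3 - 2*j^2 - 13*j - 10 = (j - 5)*(j + 1)*(j + 2)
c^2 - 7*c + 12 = (c - 4)*(c - 3)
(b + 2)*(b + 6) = b^2 + 8*b + 12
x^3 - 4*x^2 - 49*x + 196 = (x - 7)*(x - 4)*(x + 7)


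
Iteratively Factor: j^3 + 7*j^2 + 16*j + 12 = (j + 3)*(j^2 + 4*j + 4) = (j + 2)*(j + 3)*(j + 2)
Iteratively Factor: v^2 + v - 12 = (v - 3)*(v + 4)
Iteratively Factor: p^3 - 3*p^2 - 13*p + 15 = (p - 5)*(p^2 + 2*p - 3) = (p - 5)*(p - 1)*(p + 3)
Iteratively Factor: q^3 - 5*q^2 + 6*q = (q - 2)*(q^2 - 3*q) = q*(q - 2)*(q - 3)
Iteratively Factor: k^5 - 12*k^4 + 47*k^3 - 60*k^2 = (k - 5)*(k^4 - 7*k^3 + 12*k^2) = (k - 5)*(k - 4)*(k^3 - 3*k^2) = k*(k - 5)*(k - 4)*(k^2 - 3*k) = k*(k - 5)*(k - 4)*(k - 3)*(k)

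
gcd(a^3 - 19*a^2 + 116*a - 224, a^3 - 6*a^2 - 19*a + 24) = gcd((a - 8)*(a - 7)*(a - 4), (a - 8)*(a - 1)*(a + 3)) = a - 8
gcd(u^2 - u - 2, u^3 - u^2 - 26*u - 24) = u + 1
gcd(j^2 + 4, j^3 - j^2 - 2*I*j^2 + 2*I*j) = j - 2*I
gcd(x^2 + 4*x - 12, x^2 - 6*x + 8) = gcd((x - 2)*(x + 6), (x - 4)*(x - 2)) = x - 2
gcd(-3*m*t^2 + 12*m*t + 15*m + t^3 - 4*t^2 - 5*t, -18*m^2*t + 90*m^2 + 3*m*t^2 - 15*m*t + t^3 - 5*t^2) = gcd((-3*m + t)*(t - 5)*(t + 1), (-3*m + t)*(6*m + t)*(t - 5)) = -3*m*t + 15*m + t^2 - 5*t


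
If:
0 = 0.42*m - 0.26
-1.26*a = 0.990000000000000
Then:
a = -0.79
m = 0.62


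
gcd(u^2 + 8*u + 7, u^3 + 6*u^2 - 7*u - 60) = 1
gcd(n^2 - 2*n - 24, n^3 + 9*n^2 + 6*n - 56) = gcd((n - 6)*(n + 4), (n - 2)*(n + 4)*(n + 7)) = n + 4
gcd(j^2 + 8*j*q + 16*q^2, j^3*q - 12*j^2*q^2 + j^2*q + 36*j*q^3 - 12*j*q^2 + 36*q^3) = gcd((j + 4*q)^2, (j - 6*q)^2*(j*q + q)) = 1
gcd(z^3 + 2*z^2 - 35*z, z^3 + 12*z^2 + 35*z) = z^2 + 7*z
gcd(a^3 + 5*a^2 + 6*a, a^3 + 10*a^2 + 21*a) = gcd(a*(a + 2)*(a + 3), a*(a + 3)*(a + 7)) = a^2 + 3*a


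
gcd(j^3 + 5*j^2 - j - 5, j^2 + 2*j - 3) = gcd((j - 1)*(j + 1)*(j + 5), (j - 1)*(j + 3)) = j - 1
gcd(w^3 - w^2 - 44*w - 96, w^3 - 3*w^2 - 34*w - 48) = w^2 - 5*w - 24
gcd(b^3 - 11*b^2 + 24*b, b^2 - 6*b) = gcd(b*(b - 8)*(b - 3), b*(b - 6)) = b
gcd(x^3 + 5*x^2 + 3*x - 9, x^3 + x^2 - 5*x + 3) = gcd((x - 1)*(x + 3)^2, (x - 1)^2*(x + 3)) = x^2 + 2*x - 3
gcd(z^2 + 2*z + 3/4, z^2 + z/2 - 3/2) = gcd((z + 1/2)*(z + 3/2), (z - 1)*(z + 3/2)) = z + 3/2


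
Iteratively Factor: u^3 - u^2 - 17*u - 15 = (u + 1)*(u^2 - 2*u - 15) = (u - 5)*(u + 1)*(u + 3)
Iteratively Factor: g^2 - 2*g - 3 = (g + 1)*(g - 3)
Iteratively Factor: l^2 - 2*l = (l - 2)*(l)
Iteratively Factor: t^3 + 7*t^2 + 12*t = (t + 4)*(t^2 + 3*t) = t*(t + 4)*(t + 3)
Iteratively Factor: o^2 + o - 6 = (o - 2)*(o + 3)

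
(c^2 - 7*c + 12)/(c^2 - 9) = (c - 4)/(c + 3)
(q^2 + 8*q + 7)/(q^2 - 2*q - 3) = (q + 7)/(q - 3)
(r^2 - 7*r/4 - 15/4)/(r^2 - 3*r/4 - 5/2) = (r - 3)/(r - 2)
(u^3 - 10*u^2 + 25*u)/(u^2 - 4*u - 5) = u*(u - 5)/(u + 1)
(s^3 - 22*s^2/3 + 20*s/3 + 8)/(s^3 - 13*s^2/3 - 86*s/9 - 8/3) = 3*(3*s^2 - 4*s - 4)/(9*s^2 + 15*s + 4)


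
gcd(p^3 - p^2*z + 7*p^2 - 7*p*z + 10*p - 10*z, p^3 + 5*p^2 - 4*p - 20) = p^2 + 7*p + 10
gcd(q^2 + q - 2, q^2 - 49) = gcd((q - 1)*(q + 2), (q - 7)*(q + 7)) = 1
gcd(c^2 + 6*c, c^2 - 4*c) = c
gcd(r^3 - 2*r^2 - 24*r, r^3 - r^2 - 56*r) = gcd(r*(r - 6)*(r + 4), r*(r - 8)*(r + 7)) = r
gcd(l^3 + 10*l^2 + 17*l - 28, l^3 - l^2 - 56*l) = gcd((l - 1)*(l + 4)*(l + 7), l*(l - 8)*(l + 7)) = l + 7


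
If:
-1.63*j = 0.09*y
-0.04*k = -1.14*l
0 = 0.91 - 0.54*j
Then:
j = 1.69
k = 28.5*l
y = -30.52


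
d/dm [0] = 0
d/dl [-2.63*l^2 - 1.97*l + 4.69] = -5.26*l - 1.97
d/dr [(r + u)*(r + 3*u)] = 2*r + 4*u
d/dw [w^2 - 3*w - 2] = 2*w - 3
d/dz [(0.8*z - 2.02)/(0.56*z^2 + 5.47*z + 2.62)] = (-0.448*z^2 + 2.2624*z + 13.1454)/(0.3136*z^4 + 6.1264*z^3 + 32.8553*z^2 + 28.6628*z + 6.8644)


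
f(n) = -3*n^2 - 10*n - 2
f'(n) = -6*n - 10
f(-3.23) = -1.00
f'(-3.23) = 9.38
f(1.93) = -32.47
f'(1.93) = -21.58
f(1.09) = -16.46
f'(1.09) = -16.54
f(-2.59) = 3.78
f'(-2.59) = 5.54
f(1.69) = -27.47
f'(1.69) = -20.14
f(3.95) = -88.31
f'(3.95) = -33.70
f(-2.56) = 3.94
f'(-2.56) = 5.36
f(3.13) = -62.69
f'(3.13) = -28.78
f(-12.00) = -314.00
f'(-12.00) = 62.00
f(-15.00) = -527.00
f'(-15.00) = 80.00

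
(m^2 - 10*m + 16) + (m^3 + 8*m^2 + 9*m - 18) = m^3 + 9*m^2 - m - 2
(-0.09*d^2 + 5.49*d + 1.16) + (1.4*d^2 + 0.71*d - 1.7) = 1.31*d^2 + 6.2*d - 0.54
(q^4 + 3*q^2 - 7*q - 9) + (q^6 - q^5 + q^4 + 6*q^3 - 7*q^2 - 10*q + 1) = q^6 - q^5 + 2*q^4 + 6*q^3 - 4*q^2 - 17*q - 8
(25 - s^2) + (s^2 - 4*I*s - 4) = -4*I*s + 21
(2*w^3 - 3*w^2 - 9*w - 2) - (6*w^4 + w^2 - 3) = -6*w^4 + 2*w^3 - 4*w^2 - 9*w + 1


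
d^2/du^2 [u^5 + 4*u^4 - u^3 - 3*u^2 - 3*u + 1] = 20*u^3 + 48*u^2 - 6*u - 6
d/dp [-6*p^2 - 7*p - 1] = -12*p - 7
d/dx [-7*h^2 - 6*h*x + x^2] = -6*h + 2*x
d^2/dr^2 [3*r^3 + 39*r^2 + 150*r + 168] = 18*r + 78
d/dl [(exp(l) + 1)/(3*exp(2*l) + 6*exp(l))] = (-2*(exp(l) + 1)^2 + (exp(l) + 2)*exp(l))*exp(-l)/(3*(exp(l) + 2)^2)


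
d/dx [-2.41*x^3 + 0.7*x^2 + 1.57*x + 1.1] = -7.23*x^2 + 1.4*x + 1.57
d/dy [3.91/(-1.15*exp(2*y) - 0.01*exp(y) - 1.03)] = (8.993*exp(y) + 0.0391)*exp(y)/(1.15*exp(2*y) + 0.01*exp(y) + 1.03)^2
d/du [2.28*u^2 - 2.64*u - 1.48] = 4.56*u - 2.64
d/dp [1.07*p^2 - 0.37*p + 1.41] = 2.14*p - 0.37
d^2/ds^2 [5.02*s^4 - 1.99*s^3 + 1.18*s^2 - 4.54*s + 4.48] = 60.24*s^2 - 11.94*s + 2.36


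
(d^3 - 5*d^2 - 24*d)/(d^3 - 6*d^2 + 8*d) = (d^2 - 5*d - 24)/(d^2 - 6*d + 8)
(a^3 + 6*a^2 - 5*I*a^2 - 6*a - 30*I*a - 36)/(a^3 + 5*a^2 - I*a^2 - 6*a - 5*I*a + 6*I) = (a^2 - 5*I*a - 6)/(a^2 - a*(1 + I) + I)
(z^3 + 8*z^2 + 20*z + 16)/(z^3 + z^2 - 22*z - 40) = (z + 2)/(z - 5)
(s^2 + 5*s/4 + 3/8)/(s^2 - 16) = (8*s^2 + 10*s + 3)/(8*(s^2 - 16))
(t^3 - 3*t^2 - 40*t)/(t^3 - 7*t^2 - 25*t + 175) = t*(t - 8)/(t^2 - 12*t + 35)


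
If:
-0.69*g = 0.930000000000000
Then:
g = -1.35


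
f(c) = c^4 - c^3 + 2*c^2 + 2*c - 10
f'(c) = 4*c^3 - 3*c^2 + 4*c + 2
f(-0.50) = -10.31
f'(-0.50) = -1.25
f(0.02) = -9.96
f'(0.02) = 2.08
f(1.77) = 4.08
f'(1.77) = 21.86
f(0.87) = -6.83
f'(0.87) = 5.84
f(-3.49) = 198.24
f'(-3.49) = -218.53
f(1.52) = -0.51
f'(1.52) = 15.20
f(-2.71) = 73.11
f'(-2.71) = -110.48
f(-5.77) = 1345.56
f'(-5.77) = -889.36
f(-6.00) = 1562.00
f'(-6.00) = -994.00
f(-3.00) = 110.00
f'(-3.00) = -145.00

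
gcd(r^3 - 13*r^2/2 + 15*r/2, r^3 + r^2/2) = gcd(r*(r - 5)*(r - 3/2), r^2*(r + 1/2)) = r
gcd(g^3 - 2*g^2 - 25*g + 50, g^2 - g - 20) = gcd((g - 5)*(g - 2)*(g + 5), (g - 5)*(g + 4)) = g - 5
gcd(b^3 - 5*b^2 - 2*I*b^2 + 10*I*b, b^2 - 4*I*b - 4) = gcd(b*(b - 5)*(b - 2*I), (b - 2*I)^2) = b - 2*I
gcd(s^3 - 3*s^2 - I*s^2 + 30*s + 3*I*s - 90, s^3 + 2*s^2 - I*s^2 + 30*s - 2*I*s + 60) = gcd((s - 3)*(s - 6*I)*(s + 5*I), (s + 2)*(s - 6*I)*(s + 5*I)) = s^2 - I*s + 30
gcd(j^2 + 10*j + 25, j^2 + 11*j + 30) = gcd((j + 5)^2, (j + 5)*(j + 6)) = j + 5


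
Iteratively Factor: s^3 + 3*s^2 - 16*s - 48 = (s + 3)*(s^2 - 16) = (s + 3)*(s + 4)*(s - 4)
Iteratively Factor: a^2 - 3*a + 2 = (a - 2)*(a - 1)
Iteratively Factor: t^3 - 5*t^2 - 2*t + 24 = (t - 4)*(t^2 - t - 6) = (t - 4)*(t - 3)*(t + 2)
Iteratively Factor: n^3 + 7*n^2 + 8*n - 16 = (n - 1)*(n^2 + 8*n + 16) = (n - 1)*(n + 4)*(n + 4)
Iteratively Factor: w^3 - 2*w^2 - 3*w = (w)*(w^2 - 2*w - 3) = w*(w + 1)*(w - 3)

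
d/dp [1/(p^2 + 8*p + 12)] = 2*(-p - 4)/(p^2 + 8*p + 12)^2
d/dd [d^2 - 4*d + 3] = 2*d - 4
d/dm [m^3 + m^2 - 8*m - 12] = 3*m^2 + 2*m - 8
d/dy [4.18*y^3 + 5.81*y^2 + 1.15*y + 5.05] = 12.54*y^2 + 11.62*y + 1.15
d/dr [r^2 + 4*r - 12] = 2*r + 4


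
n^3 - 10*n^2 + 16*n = n*(n - 8)*(n - 2)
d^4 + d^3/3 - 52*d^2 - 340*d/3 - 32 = (d - 8)*(d + 1/3)*(d + 2)*(d + 6)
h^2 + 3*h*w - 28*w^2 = (h - 4*w)*(h + 7*w)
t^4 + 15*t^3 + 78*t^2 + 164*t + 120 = (t + 2)^2*(t + 5)*(t + 6)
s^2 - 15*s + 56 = (s - 8)*(s - 7)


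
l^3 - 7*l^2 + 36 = (l - 6)*(l - 3)*(l + 2)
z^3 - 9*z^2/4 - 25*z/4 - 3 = (z - 4)*(z + 3/4)*(z + 1)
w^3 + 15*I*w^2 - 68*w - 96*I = (w + 3*I)*(w + 4*I)*(w + 8*I)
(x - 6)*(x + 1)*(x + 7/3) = x^3 - 8*x^2/3 - 53*x/3 - 14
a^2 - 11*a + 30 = (a - 6)*(a - 5)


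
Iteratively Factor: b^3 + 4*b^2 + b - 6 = (b + 3)*(b^2 + b - 2) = (b + 2)*(b + 3)*(b - 1)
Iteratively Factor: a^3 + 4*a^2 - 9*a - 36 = (a + 3)*(a^2 + a - 12) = (a + 3)*(a + 4)*(a - 3)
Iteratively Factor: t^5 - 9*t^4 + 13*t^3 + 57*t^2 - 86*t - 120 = (t - 4)*(t^4 - 5*t^3 - 7*t^2 + 29*t + 30) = (t - 4)*(t + 2)*(t^3 - 7*t^2 + 7*t + 15) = (t - 5)*(t - 4)*(t + 2)*(t^2 - 2*t - 3) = (t - 5)*(t - 4)*(t + 1)*(t + 2)*(t - 3)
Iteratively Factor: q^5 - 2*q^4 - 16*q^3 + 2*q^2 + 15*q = (q + 1)*(q^4 - 3*q^3 - 13*q^2 + 15*q) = (q + 1)*(q + 3)*(q^3 - 6*q^2 + 5*q) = q*(q + 1)*(q + 3)*(q^2 - 6*q + 5) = q*(q - 1)*(q + 1)*(q + 3)*(q - 5)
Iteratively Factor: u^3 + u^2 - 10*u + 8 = (u - 1)*(u^2 + 2*u - 8) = (u - 2)*(u - 1)*(u + 4)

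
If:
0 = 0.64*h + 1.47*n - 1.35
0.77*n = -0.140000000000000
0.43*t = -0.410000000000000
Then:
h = 2.53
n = -0.18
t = -0.95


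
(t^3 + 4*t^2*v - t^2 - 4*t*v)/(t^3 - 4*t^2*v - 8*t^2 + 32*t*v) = (t^2 + 4*t*v - t - 4*v)/(t^2 - 4*t*v - 8*t + 32*v)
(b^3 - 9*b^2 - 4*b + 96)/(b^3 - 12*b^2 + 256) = (b^2 - b - 12)/(b^2 - 4*b - 32)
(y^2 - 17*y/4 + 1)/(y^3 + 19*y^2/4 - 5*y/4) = (y - 4)/(y*(y + 5))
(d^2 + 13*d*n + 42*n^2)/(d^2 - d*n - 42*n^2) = (d + 7*n)/(d - 7*n)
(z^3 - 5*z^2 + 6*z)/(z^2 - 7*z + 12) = z*(z - 2)/(z - 4)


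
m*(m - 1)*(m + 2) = m^3 + m^2 - 2*m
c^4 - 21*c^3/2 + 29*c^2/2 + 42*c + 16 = (c - 8)*(c - 4)*(c + 1/2)*(c + 1)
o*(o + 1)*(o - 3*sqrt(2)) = o^3 - 3*sqrt(2)*o^2 + o^2 - 3*sqrt(2)*o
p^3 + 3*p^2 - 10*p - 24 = (p - 3)*(p + 2)*(p + 4)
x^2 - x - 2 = (x - 2)*(x + 1)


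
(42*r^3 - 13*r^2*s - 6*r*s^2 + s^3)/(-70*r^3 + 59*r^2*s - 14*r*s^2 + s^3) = (-3*r - s)/(5*r - s)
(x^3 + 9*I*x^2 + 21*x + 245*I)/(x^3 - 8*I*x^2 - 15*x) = (x^2 + 14*I*x - 49)/(x*(x - 3*I))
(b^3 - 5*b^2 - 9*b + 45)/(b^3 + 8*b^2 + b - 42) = (b^2 - 8*b + 15)/(b^2 + 5*b - 14)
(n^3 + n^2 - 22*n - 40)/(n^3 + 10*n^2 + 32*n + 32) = (n - 5)/(n + 4)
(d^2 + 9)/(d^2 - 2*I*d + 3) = (d + 3*I)/(d + I)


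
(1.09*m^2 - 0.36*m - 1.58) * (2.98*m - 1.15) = 3.2482*m^3 - 2.3263*m^2 - 4.2944*m + 1.817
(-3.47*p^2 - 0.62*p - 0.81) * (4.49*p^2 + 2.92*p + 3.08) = -15.5803*p^4 - 12.9162*p^3 - 16.1349*p^2 - 4.2748*p - 2.4948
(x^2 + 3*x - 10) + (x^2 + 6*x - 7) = 2*x^2 + 9*x - 17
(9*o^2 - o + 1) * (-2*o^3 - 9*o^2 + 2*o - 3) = -18*o^5 - 79*o^4 + 25*o^3 - 38*o^2 + 5*o - 3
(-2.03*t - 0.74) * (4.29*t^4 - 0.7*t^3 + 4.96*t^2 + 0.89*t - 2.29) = -8.7087*t^5 - 1.7536*t^4 - 9.5508*t^3 - 5.4771*t^2 + 3.9901*t + 1.6946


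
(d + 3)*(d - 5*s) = d^2 - 5*d*s + 3*d - 15*s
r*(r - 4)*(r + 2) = r^3 - 2*r^2 - 8*r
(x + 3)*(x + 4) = x^2 + 7*x + 12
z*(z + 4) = z^2 + 4*z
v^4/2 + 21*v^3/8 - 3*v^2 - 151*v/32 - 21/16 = (v/2 + 1/4)*(v - 7/4)*(v + 1/2)*(v + 6)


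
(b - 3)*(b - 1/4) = b^2 - 13*b/4 + 3/4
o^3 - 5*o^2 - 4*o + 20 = (o - 5)*(o - 2)*(o + 2)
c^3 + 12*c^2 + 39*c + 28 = (c + 1)*(c + 4)*(c + 7)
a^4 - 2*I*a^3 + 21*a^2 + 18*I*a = a*(a - 6*I)*(a + I)*(a + 3*I)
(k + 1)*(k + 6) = k^2 + 7*k + 6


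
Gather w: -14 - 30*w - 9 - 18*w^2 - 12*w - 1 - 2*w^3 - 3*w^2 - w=-2*w^3 - 21*w^2 - 43*w - 24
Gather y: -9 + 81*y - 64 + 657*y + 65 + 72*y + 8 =810*y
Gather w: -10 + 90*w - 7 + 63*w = 153*w - 17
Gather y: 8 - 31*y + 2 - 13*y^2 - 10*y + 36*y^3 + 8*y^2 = 36*y^3 - 5*y^2 - 41*y + 10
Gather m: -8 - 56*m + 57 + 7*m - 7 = 42 - 49*m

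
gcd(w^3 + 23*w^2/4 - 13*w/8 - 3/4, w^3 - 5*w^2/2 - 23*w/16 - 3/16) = w + 1/4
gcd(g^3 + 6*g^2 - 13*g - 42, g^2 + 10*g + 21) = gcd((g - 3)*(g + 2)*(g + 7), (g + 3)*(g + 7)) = g + 7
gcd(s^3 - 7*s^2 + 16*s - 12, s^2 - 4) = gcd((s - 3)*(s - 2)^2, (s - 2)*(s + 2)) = s - 2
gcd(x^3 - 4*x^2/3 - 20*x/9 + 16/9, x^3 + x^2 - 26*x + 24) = 1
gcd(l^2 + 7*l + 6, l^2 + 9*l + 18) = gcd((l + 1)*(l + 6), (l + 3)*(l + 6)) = l + 6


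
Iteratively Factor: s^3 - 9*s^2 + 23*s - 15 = (s - 1)*(s^2 - 8*s + 15) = (s - 5)*(s - 1)*(s - 3)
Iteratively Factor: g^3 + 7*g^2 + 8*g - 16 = (g - 1)*(g^2 + 8*g + 16) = (g - 1)*(g + 4)*(g + 4)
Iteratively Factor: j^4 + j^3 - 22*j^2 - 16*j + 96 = (j + 4)*(j^3 - 3*j^2 - 10*j + 24) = (j - 2)*(j + 4)*(j^2 - j - 12) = (j - 4)*(j - 2)*(j + 4)*(j + 3)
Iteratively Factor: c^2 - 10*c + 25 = (c - 5)*(c - 5)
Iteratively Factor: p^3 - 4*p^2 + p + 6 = (p + 1)*(p^2 - 5*p + 6) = (p - 2)*(p + 1)*(p - 3)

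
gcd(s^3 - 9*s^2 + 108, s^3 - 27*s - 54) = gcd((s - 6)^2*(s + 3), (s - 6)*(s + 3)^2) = s^2 - 3*s - 18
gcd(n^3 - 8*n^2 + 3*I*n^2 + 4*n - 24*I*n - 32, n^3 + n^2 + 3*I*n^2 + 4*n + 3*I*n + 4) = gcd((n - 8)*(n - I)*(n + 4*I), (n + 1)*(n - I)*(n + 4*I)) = n^2 + 3*I*n + 4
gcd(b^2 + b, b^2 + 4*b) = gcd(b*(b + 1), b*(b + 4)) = b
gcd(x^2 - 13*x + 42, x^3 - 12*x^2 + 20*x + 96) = x - 6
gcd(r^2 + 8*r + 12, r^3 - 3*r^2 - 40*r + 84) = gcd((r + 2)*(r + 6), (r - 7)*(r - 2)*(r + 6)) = r + 6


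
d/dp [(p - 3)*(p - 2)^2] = (p - 2)*(3*p - 8)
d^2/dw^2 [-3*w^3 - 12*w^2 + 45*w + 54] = -18*w - 24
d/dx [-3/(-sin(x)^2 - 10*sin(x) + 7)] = -6*(sin(x) + 5)*cos(x)/(sin(x)^2 + 10*sin(x) - 7)^2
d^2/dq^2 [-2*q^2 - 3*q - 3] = -4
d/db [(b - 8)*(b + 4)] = 2*b - 4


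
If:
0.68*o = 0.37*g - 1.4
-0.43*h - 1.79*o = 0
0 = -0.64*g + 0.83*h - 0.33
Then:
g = 2.69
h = 2.47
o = -0.59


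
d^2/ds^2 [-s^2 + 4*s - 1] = -2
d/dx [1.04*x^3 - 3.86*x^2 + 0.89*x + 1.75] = 3.12*x^2 - 7.72*x + 0.89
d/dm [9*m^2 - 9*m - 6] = 18*m - 9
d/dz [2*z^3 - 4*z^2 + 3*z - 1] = 6*z^2 - 8*z + 3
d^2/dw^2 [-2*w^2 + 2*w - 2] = -4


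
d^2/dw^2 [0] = 0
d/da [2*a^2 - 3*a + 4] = 4*a - 3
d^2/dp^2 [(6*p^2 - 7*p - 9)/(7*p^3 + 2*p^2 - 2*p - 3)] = 6*(98*p^6 - 343*p^5 - 896*p^4 - 76*p^3 - 168*p^2 - 195*p + 2)/(343*p^9 + 294*p^8 - 210*p^7 - 601*p^6 - 192*p^5 + 240*p^4 + 253*p^3 + 18*p^2 - 54*p - 27)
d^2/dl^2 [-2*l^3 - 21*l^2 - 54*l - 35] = -12*l - 42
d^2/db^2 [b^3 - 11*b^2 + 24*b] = 6*b - 22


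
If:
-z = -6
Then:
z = 6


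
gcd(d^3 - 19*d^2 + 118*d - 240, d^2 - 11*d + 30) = d^2 - 11*d + 30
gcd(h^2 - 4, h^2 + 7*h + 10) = h + 2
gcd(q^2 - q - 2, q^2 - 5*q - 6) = q + 1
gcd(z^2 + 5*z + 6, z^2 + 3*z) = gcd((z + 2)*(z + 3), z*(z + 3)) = z + 3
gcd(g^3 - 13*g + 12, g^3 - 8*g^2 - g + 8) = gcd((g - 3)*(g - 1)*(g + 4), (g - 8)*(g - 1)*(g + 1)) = g - 1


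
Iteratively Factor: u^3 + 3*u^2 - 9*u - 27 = (u + 3)*(u^2 - 9) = (u + 3)^2*(u - 3)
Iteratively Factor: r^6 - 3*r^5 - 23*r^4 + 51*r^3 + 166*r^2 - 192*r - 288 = (r + 3)*(r^5 - 6*r^4 - 5*r^3 + 66*r^2 - 32*r - 96) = (r - 4)*(r + 3)*(r^4 - 2*r^3 - 13*r^2 + 14*r + 24) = (r - 4)*(r + 1)*(r + 3)*(r^3 - 3*r^2 - 10*r + 24) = (r - 4)*(r - 2)*(r + 1)*(r + 3)*(r^2 - r - 12) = (r - 4)*(r - 2)*(r + 1)*(r + 3)^2*(r - 4)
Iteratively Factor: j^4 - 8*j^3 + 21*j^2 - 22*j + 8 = (j - 1)*(j^3 - 7*j^2 + 14*j - 8) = (j - 2)*(j - 1)*(j^2 - 5*j + 4) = (j - 4)*(j - 2)*(j - 1)*(j - 1)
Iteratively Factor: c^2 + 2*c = (c)*(c + 2)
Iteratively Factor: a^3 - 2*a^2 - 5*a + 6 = (a - 1)*(a^2 - a - 6) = (a - 1)*(a + 2)*(a - 3)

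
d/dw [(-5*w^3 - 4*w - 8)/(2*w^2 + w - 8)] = 2*(-5*w^4 - 5*w^3 + 64*w^2 + 16*w + 20)/(4*w^4 + 4*w^3 - 31*w^2 - 16*w + 64)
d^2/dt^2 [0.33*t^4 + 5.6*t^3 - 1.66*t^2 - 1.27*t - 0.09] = 3.96*t^2 + 33.6*t - 3.32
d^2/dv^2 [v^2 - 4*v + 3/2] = 2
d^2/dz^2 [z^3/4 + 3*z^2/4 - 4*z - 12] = 3*z/2 + 3/2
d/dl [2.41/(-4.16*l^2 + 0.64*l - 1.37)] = (20.0512*l - 1.5424)/(4.16*l^2 - 0.64*l + 1.37)^2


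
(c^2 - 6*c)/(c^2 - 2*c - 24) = c/(c + 4)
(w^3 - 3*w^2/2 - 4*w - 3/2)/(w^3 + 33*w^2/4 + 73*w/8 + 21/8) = 4*(w^2 - 2*w - 3)/(4*w^2 + 31*w + 21)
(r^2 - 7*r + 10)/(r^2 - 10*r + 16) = (r - 5)/(r - 8)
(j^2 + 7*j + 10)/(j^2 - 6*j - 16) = (j + 5)/(j - 8)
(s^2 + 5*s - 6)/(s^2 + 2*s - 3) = (s + 6)/(s + 3)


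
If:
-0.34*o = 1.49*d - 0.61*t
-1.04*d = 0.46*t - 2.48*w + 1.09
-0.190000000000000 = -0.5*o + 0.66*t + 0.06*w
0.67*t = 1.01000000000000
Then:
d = 0.06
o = 2.46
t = 1.51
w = 0.74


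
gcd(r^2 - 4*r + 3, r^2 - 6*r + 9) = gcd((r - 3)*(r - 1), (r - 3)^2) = r - 3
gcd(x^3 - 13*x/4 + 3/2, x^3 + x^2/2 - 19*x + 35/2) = 1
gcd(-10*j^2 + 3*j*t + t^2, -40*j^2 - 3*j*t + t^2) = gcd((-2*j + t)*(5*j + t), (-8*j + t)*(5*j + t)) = 5*j + t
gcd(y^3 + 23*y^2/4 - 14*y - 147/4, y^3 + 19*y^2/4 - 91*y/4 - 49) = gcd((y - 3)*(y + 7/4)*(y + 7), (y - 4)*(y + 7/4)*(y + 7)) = y^2 + 35*y/4 + 49/4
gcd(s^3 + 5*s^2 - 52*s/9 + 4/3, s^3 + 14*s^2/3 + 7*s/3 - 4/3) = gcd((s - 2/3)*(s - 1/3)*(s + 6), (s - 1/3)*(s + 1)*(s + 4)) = s - 1/3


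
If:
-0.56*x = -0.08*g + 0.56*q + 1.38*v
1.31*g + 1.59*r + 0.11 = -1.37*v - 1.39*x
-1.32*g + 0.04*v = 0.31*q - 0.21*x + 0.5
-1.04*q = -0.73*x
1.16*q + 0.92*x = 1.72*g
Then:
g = -0.37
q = -0.26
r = 0.36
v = 0.23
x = -0.37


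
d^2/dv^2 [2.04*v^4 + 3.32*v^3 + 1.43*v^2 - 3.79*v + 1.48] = 24.48*v^2 + 19.92*v + 2.86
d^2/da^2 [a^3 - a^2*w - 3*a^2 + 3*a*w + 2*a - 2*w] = 6*a - 2*w - 6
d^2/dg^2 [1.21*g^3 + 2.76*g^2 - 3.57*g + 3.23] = 7.26*g + 5.52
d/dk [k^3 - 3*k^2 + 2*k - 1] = 3*k^2 - 6*k + 2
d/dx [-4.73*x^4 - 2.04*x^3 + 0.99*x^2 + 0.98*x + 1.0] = -18.92*x^3 - 6.12*x^2 + 1.98*x + 0.98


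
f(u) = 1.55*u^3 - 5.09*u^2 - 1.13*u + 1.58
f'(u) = 4.65*u^2 - 10.18*u - 1.13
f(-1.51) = -13.66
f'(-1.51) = 24.84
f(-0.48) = 0.78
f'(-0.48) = 4.83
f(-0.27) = 1.48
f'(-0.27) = 1.96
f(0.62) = -0.71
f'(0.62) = -5.65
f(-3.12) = -91.52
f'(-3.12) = 75.90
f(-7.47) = -920.10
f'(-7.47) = 334.39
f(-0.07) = 1.63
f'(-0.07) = -0.39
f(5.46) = 95.96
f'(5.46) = 81.91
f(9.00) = 709.07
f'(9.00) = 283.90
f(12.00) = 1933.46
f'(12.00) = 546.31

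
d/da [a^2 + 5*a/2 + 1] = 2*a + 5/2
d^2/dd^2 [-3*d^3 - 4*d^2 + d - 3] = -18*d - 8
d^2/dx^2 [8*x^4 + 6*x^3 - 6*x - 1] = 12*x*(8*x + 3)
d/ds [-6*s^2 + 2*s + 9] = 2 - 12*s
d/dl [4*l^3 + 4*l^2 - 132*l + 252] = 12*l^2 + 8*l - 132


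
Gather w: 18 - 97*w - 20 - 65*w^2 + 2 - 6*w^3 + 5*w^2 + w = -6*w^3 - 60*w^2 - 96*w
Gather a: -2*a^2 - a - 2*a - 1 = -2*a^2 - 3*a - 1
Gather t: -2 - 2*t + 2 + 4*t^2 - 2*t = 4*t^2 - 4*t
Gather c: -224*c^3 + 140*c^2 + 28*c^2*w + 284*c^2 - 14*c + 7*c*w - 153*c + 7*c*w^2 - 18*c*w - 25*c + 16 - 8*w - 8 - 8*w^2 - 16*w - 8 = -224*c^3 + c^2*(28*w + 424) + c*(7*w^2 - 11*w - 192) - 8*w^2 - 24*w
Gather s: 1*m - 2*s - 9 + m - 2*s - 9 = 2*m - 4*s - 18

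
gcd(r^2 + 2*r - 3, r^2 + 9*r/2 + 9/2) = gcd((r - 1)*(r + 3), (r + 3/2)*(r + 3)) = r + 3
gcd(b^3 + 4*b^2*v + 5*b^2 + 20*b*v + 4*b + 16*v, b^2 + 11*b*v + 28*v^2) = b + 4*v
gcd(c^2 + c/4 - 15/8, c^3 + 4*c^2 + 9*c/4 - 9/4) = c + 3/2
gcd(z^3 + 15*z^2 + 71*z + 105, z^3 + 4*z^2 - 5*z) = z + 5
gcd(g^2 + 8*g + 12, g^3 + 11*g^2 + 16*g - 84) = g + 6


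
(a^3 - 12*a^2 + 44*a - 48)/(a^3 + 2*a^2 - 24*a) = (a^2 - 8*a + 12)/(a*(a + 6))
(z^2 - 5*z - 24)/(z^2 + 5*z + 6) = (z - 8)/(z + 2)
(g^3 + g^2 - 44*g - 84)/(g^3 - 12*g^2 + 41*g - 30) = (g^3 + g^2 - 44*g - 84)/(g^3 - 12*g^2 + 41*g - 30)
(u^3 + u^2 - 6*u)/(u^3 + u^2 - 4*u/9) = 9*(u^2 + u - 6)/(9*u^2 + 9*u - 4)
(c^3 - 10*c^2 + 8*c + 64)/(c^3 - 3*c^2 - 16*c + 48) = (c^2 - 6*c - 16)/(c^2 + c - 12)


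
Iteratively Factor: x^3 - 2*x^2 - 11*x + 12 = (x - 1)*(x^2 - x - 12) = (x - 1)*(x + 3)*(x - 4)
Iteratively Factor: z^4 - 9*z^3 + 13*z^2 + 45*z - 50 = (z - 5)*(z^3 - 4*z^2 - 7*z + 10) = (z - 5)*(z + 2)*(z^2 - 6*z + 5) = (z - 5)*(z - 1)*(z + 2)*(z - 5)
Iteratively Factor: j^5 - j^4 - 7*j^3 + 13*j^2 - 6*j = (j - 1)*(j^4 - 7*j^2 + 6*j) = (j - 2)*(j - 1)*(j^3 + 2*j^2 - 3*j) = (j - 2)*(j - 1)*(j + 3)*(j^2 - j) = j*(j - 2)*(j - 1)*(j + 3)*(j - 1)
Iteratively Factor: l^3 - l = (l + 1)*(l^2 - l) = (l - 1)*(l + 1)*(l)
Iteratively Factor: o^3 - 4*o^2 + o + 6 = (o + 1)*(o^2 - 5*o + 6) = (o - 3)*(o + 1)*(o - 2)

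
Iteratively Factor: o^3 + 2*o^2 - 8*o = (o - 2)*(o^2 + 4*o) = (o - 2)*(o + 4)*(o)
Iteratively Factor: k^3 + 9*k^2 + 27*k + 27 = (k + 3)*(k^2 + 6*k + 9) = (k + 3)^2*(k + 3)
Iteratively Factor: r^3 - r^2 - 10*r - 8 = (r - 4)*(r^2 + 3*r + 2) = (r - 4)*(r + 1)*(r + 2)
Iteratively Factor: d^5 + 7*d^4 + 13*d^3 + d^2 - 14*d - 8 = (d - 1)*(d^4 + 8*d^3 + 21*d^2 + 22*d + 8) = (d - 1)*(d + 2)*(d^3 + 6*d^2 + 9*d + 4) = (d - 1)*(d + 1)*(d + 2)*(d^2 + 5*d + 4) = (d - 1)*(d + 1)^2*(d + 2)*(d + 4)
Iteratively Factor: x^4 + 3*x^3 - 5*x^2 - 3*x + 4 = (x - 1)*(x^3 + 4*x^2 - x - 4) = (x - 1)^2*(x^2 + 5*x + 4) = (x - 1)^2*(x + 4)*(x + 1)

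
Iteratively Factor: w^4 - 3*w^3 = (w - 3)*(w^3) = w*(w - 3)*(w^2) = w^2*(w - 3)*(w)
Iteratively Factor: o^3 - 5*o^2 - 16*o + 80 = (o + 4)*(o^2 - 9*o + 20) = (o - 4)*(o + 4)*(o - 5)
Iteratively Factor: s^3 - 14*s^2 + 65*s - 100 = (s - 4)*(s^2 - 10*s + 25) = (s - 5)*(s - 4)*(s - 5)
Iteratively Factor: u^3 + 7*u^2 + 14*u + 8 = (u + 1)*(u^2 + 6*u + 8) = (u + 1)*(u + 2)*(u + 4)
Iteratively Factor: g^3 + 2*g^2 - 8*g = (g + 4)*(g^2 - 2*g) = g*(g + 4)*(g - 2)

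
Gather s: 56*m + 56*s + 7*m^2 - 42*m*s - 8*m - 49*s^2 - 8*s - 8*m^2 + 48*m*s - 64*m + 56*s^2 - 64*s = -m^2 - 16*m + 7*s^2 + s*(6*m - 16)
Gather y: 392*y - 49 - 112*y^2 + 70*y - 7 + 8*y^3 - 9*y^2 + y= 8*y^3 - 121*y^2 + 463*y - 56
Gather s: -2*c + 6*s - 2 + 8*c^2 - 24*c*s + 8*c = 8*c^2 + 6*c + s*(6 - 24*c) - 2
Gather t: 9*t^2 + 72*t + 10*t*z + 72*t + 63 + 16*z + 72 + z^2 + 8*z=9*t^2 + t*(10*z + 144) + z^2 + 24*z + 135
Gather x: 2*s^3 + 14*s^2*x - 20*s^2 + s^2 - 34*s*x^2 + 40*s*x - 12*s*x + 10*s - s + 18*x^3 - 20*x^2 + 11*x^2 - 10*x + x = 2*s^3 - 19*s^2 + 9*s + 18*x^3 + x^2*(-34*s - 9) + x*(14*s^2 + 28*s - 9)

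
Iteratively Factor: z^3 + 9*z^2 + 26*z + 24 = (z + 3)*(z^2 + 6*z + 8) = (z + 3)*(z + 4)*(z + 2)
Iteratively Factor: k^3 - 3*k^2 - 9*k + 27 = (k - 3)*(k^2 - 9) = (k - 3)^2*(k + 3)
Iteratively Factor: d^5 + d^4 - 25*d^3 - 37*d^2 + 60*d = (d - 5)*(d^4 + 6*d^3 + 5*d^2 - 12*d) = (d - 5)*(d - 1)*(d^3 + 7*d^2 + 12*d) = d*(d - 5)*(d - 1)*(d^2 + 7*d + 12) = d*(d - 5)*(d - 1)*(d + 4)*(d + 3)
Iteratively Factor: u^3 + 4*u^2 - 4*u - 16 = (u + 2)*(u^2 + 2*u - 8) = (u + 2)*(u + 4)*(u - 2)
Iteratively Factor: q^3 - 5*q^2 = (q)*(q^2 - 5*q) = q^2*(q - 5)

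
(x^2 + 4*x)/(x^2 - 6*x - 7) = x*(x + 4)/(x^2 - 6*x - 7)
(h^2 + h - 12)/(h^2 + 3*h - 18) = (h + 4)/(h + 6)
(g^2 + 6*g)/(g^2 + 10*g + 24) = g/(g + 4)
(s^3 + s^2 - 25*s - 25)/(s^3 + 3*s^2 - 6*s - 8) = (s^2 - 25)/(s^2 + 2*s - 8)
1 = 1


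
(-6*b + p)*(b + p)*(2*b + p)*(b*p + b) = -12*b^4*p - 12*b^4 - 16*b^3*p^2 - 16*b^3*p - 3*b^2*p^3 - 3*b^2*p^2 + b*p^4 + b*p^3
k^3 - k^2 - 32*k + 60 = (k - 5)*(k - 2)*(k + 6)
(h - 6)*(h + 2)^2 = h^3 - 2*h^2 - 20*h - 24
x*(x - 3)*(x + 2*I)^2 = x^4 - 3*x^3 + 4*I*x^3 - 4*x^2 - 12*I*x^2 + 12*x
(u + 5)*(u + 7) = u^2 + 12*u + 35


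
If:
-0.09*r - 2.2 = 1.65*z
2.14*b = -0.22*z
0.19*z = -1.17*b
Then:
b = 0.00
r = -24.44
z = 0.00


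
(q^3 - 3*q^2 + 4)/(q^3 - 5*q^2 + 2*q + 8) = (q - 2)/(q - 4)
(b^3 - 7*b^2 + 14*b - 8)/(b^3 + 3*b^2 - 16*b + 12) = (b - 4)/(b + 6)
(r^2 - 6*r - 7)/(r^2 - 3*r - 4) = (r - 7)/(r - 4)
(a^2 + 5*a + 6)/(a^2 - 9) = (a + 2)/(a - 3)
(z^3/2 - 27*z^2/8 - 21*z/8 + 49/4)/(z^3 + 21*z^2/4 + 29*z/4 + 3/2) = (4*z^2 - 35*z + 49)/(2*(4*z^2 + 13*z + 3))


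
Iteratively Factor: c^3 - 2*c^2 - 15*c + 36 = (c + 4)*(c^2 - 6*c + 9) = (c - 3)*(c + 4)*(c - 3)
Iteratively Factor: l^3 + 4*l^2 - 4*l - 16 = (l + 4)*(l^2 - 4) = (l - 2)*(l + 4)*(l + 2)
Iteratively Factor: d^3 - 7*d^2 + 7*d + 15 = (d + 1)*(d^2 - 8*d + 15) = (d - 5)*(d + 1)*(d - 3)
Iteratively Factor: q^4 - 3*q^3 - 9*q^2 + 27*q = (q - 3)*(q^3 - 9*q) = (q - 3)^2*(q^2 + 3*q) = (q - 3)^2*(q + 3)*(q)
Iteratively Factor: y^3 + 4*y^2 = (y)*(y^2 + 4*y) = y^2*(y + 4)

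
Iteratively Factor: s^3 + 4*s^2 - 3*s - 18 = (s + 3)*(s^2 + s - 6) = (s + 3)^2*(s - 2)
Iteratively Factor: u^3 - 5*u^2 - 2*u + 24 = (u + 2)*(u^2 - 7*u + 12) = (u - 4)*(u + 2)*(u - 3)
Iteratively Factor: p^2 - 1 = (p + 1)*(p - 1)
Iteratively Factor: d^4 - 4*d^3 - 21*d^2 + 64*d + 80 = (d + 4)*(d^3 - 8*d^2 + 11*d + 20) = (d - 4)*(d + 4)*(d^2 - 4*d - 5) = (d - 4)*(d + 1)*(d + 4)*(d - 5)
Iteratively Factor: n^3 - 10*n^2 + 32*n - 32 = (n - 2)*(n^2 - 8*n + 16) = (n - 4)*(n - 2)*(n - 4)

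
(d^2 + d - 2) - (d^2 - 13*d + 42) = 14*d - 44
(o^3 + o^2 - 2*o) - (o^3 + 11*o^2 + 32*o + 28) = -10*o^2 - 34*o - 28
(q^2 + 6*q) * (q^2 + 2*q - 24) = q^4 + 8*q^3 - 12*q^2 - 144*q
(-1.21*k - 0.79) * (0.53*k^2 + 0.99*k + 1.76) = -0.6413*k^3 - 1.6166*k^2 - 2.9117*k - 1.3904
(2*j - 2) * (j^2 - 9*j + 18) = 2*j^3 - 20*j^2 + 54*j - 36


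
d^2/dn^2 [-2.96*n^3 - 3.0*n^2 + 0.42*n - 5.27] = -17.76*n - 6.0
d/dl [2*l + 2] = 2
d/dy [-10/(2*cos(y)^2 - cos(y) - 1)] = 10*(1 - 4*cos(y))*sin(y)/(cos(y) - cos(2*y))^2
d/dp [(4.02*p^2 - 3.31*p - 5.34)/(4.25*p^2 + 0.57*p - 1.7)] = (16.3589*p^2 + 31.722*p + 8.6708)/(18.0625*p^4 + 4.845*p^3 - 14.1251*p^2 - 1.938*p + 2.89)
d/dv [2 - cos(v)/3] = sin(v)/3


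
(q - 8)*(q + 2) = q^2 - 6*q - 16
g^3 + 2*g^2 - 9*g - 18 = (g - 3)*(g + 2)*(g + 3)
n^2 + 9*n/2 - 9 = (n - 3/2)*(n + 6)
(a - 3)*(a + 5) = a^2 + 2*a - 15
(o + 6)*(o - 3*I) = o^2 + 6*o - 3*I*o - 18*I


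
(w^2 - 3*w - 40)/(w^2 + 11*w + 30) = (w - 8)/(w + 6)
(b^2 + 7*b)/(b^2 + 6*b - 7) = b/(b - 1)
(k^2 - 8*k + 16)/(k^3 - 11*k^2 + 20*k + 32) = (k - 4)/(k^2 - 7*k - 8)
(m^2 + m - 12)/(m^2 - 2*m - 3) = (m + 4)/(m + 1)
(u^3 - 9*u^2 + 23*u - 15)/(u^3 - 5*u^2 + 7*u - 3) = (u - 5)/(u - 1)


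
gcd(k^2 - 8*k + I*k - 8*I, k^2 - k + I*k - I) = k + I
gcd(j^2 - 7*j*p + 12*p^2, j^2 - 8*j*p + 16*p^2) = -j + 4*p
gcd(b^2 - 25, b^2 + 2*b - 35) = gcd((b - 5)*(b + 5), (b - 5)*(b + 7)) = b - 5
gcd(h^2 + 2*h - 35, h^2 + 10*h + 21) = h + 7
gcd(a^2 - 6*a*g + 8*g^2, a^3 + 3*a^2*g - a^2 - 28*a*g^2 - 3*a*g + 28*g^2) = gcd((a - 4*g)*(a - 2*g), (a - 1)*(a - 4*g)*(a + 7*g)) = a - 4*g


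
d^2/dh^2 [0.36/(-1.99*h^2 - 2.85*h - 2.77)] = (2.851272*h^2 + 4.08348*h - 0.36*(3.98*h + 2.85)*(7.96*h + 5.7) + 3.968856)/(1.99*h^2 + 2.85*h + 2.77)^3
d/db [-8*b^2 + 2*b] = 2 - 16*b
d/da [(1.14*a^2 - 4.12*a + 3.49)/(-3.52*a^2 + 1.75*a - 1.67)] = (-12.5074*a^2 + 20.762*a + 0.7729)/(12.3904*a^4 - 12.32*a^3 + 14.8193*a^2 - 5.845*a + 2.7889)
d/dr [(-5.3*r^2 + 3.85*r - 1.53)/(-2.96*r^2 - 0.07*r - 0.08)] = (11.767*r^2 - 8.2096*r - 0.4151)/(8.7616*r^4 + 0.4144*r^3 + 0.4785*r^2 + 0.0112*r + 0.0064)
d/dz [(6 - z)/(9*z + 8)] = -62/(9*z + 8)^2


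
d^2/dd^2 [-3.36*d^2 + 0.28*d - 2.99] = -6.72000000000000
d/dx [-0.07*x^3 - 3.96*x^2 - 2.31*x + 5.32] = -0.21*x^2 - 7.92*x - 2.31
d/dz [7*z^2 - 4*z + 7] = 14*z - 4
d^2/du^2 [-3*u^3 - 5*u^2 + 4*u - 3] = -18*u - 10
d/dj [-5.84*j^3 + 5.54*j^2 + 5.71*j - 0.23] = -17.52*j^2 + 11.08*j + 5.71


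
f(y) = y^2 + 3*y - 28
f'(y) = 2*y + 3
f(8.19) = 63.65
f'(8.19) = 19.38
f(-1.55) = -30.25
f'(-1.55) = -0.10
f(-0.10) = -28.29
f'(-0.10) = 2.80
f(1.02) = -23.90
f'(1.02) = 5.04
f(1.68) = -20.14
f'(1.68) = 6.36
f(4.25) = 2.81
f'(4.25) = 11.50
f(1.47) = -21.43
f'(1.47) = 5.94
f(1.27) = -22.58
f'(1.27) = 5.54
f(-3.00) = -28.00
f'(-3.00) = -3.00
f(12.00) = 152.00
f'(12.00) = 27.00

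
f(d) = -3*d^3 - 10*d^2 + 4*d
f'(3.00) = -137.00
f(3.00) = -159.00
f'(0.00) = 4.00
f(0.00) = 0.00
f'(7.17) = -602.08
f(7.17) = -1591.21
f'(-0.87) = 14.59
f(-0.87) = -9.07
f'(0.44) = -6.54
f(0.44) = -0.43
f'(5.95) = -433.62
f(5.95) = -962.16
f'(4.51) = -269.26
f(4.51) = -460.56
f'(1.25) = -35.06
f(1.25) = -16.48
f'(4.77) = -296.18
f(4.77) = -534.04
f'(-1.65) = 12.50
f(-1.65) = -20.35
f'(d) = -9*d^2 - 20*d + 4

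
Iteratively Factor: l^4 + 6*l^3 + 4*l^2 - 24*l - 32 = (l + 2)*(l^3 + 4*l^2 - 4*l - 16) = (l + 2)^2*(l^2 + 2*l - 8) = (l - 2)*(l + 2)^2*(l + 4)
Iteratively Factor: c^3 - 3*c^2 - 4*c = (c + 1)*(c^2 - 4*c) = c*(c + 1)*(c - 4)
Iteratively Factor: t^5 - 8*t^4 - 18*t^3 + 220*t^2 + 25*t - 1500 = (t + 3)*(t^4 - 11*t^3 + 15*t^2 + 175*t - 500) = (t - 5)*(t + 3)*(t^3 - 6*t^2 - 15*t + 100) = (t - 5)*(t + 3)*(t + 4)*(t^2 - 10*t + 25) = (t - 5)^2*(t + 3)*(t + 4)*(t - 5)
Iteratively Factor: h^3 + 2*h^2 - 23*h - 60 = (h + 4)*(h^2 - 2*h - 15) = (h + 3)*(h + 4)*(h - 5)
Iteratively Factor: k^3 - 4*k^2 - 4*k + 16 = (k - 4)*(k^2 - 4) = (k - 4)*(k - 2)*(k + 2)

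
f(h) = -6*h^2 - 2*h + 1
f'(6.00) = -74.00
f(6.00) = -227.00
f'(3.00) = -38.00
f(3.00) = -59.00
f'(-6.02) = 70.24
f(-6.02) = -204.40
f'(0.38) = -6.56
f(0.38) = -0.63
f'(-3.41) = 38.92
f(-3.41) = -61.95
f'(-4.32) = 49.84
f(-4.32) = -102.33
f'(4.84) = -60.08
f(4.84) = -149.23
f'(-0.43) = 3.16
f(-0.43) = 0.75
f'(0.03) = -2.36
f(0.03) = 0.93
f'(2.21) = -28.52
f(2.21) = -32.72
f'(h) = -12*h - 2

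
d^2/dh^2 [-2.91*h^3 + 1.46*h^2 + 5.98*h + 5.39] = 2.92 - 17.46*h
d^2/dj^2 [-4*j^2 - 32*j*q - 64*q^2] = -8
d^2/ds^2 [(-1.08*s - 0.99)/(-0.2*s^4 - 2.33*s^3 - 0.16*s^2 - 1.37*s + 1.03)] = (0.5184*s^7 + 8.84448*s^6 + 49.226832*s^5 + 65.705796*s^4 + 4.600152*s^3 + 52.663122*s^2 + 16.625358*s + 7.090542)/(0.008*s^12 + 0.2796*s^11 + 3.27654*s^10 + 13.261097*s^9 + 6.328152*s^8 + 19.874883*s^7 - 12.778409*s^6 + 9.227523*s^5 - 18.26883*s^4 + 8.632388*s^3 - 5.290389*s^2 + 4.360299*s - 1.092727)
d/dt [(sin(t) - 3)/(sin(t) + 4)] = 7*cos(t)/(sin(t) + 4)^2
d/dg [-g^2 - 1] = -2*g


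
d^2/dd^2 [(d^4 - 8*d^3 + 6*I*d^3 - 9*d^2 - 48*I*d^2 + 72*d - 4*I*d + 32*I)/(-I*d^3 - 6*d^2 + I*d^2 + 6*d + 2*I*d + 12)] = (d^6*(168 - 172*I) + d^5*(-300 + 780*I) + d^4*(1500 - 1308*I) + d^3*(-4444 - 8932*I) + d^2*(-1176 + 5904*I) + d*(-9024 - 22752*I) - 10048 + 13920*I)/(d^9 + d^8*(-3 - 18*I) + d^7*(-111 + 54*I) + d^6*(335 + 270*I) + d^5*(330 - 846*I) + d^4*(-1200 - 756*I) + d^3*(-656 + 2592*I) + d^2*(1296 + 1440*I) + d*(864 - 2592*I) - 1728*I)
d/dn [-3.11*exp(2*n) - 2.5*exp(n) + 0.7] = (-6.22*exp(n) - 2.5)*exp(n)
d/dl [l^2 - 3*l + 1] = 2*l - 3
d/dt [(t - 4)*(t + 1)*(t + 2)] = 3*t^2 - 2*t - 10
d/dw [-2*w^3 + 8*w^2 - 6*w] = -6*w^2 + 16*w - 6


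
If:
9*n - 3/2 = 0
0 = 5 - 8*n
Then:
No Solution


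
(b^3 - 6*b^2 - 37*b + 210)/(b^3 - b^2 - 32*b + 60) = (b - 7)/(b - 2)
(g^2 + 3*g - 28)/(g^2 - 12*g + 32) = (g + 7)/(g - 8)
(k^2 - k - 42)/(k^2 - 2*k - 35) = (k + 6)/(k + 5)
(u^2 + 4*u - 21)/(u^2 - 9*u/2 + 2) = 2*(u^2 + 4*u - 21)/(2*u^2 - 9*u + 4)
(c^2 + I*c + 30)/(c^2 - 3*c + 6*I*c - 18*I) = (c - 5*I)/(c - 3)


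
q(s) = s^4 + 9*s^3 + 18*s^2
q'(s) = 4*s^3 + 27*s^2 + 36*s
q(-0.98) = 9.74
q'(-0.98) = -13.11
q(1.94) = 147.62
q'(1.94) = 200.66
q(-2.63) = 8.62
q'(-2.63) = 19.31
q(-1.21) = 12.55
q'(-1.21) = -11.12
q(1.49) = 74.66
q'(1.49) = 126.81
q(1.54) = 81.18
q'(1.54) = 134.08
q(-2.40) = 12.44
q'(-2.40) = 13.82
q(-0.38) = 2.13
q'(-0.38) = -10.00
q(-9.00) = 1458.00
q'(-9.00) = -1053.00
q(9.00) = 14580.00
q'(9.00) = 5427.00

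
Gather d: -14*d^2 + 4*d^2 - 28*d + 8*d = -10*d^2 - 20*d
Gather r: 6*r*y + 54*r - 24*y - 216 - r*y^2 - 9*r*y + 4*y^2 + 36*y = r*(-y^2 - 3*y + 54) + 4*y^2 + 12*y - 216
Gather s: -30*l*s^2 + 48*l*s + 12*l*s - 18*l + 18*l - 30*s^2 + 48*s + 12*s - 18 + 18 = s^2*(-30*l - 30) + s*(60*l + 60)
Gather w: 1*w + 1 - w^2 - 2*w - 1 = -w^2 - w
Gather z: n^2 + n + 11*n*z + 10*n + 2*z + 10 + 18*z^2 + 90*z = n^2 + 11*n + 18*z^2 + z*(11*n + 92) + 10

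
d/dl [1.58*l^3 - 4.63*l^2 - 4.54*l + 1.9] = 4.74*l^2 - 9.26*l - 4.54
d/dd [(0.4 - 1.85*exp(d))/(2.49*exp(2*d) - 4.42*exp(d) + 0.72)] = (4.6065*exp(2*d) - 1.992*exp(d) + 0.436)*exp(d)/(6.2001*exp(4*d) - 22.0116*exp(3*d) + 23.122*exp(2*d) - 6.3648*exp(d) + 0.5184)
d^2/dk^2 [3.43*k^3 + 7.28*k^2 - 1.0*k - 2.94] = 20.58*k + 14.56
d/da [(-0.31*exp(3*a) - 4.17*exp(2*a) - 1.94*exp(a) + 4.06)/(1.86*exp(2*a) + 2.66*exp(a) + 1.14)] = (-0.5766*exp(4*a) - 1.6492*exp(3*a) - 8.544*exp(2*a) - 24.6108*exp(a) - 13.0112)*exp(a)/(3.4596*exp(4*a) + 9.8952*exp(3*a) + 11.3164*exp(2*a) + 6.0648*exp(a) + 1.2996)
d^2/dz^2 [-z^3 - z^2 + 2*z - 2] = -6*z - 2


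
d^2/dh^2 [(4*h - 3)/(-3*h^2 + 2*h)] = 6*(-12*h^3 + 27*h^2 - 18*h + 4)/(h^3*(27*h^3 - 54*h^2 + 36*h - 8))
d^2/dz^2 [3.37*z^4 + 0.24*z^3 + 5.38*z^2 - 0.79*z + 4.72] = 40.44*z^2 + 1.44*z + 10.76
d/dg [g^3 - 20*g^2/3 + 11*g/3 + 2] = 3*g^2 - 40*g/3 + 11/3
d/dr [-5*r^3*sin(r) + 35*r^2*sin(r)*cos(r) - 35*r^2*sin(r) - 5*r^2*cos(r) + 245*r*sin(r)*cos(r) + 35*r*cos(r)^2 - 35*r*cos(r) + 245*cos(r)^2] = -5*r^3*cos(r) - 10*r^2*sin(r) - 35*r^2*cos(r) + 35*r^2*cos(2*r) - 35*r*sin(r) - 10*r*cos(r) + 245*r*cos(2*r) - 245*sin(2*r)/2 - 35*cos(r) + 35*cos(2*r)/2 + 35/2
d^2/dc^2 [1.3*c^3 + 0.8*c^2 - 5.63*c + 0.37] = 7.8*c + 1.6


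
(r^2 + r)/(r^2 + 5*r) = (r + 1)/(r + 5)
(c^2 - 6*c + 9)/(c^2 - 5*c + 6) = (c - 3)/(c - 2)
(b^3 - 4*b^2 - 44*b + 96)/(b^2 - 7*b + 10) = (b^2 - 2*b - 48)/(b - 5)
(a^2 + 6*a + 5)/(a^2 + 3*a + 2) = (a + 5)/(a + 2)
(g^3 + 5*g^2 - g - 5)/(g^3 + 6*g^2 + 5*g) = (g - 1)/g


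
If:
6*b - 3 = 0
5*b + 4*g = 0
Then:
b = 1/2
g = -5/8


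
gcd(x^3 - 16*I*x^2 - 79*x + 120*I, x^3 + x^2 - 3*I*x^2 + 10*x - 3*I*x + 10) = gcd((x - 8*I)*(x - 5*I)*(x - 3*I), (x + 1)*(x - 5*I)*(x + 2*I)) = x - 5*I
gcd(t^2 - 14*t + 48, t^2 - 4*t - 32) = t - 8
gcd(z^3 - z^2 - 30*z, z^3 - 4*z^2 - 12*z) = z^2 - 6*z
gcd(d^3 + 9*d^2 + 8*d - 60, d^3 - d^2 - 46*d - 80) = d + 5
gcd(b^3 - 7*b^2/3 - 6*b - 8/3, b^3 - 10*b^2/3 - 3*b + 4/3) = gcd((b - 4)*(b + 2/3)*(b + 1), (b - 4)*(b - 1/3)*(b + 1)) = b^2 - 3*b - 4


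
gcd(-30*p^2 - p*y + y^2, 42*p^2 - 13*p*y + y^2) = -6*p + y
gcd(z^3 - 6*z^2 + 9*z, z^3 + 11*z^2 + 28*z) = z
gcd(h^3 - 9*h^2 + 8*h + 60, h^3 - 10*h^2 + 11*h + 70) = h^2 - 3*h - 10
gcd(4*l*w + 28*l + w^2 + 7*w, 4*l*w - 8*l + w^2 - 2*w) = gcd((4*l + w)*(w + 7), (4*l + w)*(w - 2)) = 4*l + w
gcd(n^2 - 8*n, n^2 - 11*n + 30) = 1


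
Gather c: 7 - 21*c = 7 - 21*c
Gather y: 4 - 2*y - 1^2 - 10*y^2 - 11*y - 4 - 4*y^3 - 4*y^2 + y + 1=-4*y^3 - 14*y^2 - 12*y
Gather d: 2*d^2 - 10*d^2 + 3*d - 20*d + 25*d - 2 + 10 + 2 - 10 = -8*d^2 + 8*d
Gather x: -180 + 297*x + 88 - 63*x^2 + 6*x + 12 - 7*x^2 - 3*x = -70*x^2 + 300*x - 80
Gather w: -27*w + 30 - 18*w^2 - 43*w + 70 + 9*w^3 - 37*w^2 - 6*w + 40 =9*w^3 - 55*w^2 - 76*w + 140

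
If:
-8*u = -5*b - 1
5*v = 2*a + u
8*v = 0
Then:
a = -u/2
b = 8*u/5 - 1/5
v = 0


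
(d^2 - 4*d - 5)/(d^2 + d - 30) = (d + 1)/(d + 6)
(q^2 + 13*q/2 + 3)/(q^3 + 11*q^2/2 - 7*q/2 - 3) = 1/(q - 1)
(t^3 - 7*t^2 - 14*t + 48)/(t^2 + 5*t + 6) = (t^2 - 10*t + 16)/(t + 2)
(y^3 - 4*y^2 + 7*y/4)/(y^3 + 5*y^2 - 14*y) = (y^2 - 4*y + 7/4)/(y^2 + 5*y - 14)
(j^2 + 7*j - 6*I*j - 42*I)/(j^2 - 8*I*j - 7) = (j^2 + j*(7 - 6*I) - 42*I)/(j^2 - 8*I*j - 7)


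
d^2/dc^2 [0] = 0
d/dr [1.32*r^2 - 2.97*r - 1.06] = 2.64*r - 2.97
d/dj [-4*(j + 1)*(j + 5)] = -8*j - 24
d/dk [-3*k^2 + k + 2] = 1 - 6*k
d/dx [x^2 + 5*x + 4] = 2*x + 5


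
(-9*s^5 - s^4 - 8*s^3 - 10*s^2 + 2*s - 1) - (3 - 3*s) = -9*s^5 - s^4 - 8*s^3 - 10*s^2 + 5*s - 4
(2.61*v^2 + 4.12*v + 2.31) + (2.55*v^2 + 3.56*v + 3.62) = 5.16*v^2 + 7.68*v + 5.93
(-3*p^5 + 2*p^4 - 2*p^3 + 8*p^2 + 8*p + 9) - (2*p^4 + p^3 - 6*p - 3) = -3*p^5 - 3*p^3 + 8*p^2 + 14*p + 12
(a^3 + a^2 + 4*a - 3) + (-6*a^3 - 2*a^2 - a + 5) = -5*a^3 - a^2 + 3*a + 2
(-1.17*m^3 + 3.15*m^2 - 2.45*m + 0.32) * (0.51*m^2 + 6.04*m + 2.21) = -0.5967*m^5 - 5.4603*m^4 + 15.1908*m^3 - 7.6733*m^2 - 3.4817*m + 0.7072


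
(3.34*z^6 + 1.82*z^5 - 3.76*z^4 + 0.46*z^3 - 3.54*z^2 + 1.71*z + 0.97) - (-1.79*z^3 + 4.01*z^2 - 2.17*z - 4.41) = 3.34*z^6 + 1.82*z^5 - 3.76*z^4 + 2.25*z^3 - 7.55*z^2 + 3.88*z + 5.38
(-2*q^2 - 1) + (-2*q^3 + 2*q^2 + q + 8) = -2*q^3 + q + 7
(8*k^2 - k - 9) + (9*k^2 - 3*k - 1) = 17*k^2 - 4*k - 10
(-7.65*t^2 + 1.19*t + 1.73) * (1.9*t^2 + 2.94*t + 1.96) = -14.535*t^4 - 20.23*t^3 - 8.2084*t^2 + 7.4186*t + 3.3908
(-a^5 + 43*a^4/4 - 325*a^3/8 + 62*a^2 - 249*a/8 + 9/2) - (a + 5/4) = -a^5 + 43*a^4/4 - 325*a^3/8 + 62*a^2 - 257*a/8 + 13/4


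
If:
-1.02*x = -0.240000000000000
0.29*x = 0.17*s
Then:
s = 0.40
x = 0.24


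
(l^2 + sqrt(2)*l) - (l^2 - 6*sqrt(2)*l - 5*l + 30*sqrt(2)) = 5*l + 7*sqrt(2)*l - 30*sqrt(2)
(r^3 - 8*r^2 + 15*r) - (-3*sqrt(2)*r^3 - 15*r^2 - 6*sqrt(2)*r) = r^3 + 3*sqrt(2)*r^3 + 7*r^2 + 6*sqrt(2)*r + 15*r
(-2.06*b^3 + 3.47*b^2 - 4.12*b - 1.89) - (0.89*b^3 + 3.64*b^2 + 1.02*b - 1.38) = -2.95*b^3 - 0.17*b^2 - 5.14*b - 0.51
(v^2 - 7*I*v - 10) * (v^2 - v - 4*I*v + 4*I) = v^4 - v^3 - 11*I*v^3 - 38*v^2 + 11*I*v^2 + 38*v + 40*I*v - 40*I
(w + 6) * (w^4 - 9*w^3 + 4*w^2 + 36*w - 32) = w^5 - 3*w^4 - 50*w^3 + 60*w^2 + 184*w - 192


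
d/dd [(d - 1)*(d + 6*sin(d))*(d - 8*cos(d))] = (d - 1)*(d + 6*sin(d))*(8*sin(d) + 1) + (d - 1)*(d - 8*cos(d))*(6*cos(d) + 1) + (d + 6*sin(d))*(d - 8*cos(d))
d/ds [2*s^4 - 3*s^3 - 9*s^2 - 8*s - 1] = 8*s^3 - 9*s^2 - 18*s - 8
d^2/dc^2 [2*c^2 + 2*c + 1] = 4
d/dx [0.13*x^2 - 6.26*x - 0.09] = 0.26*x - 6.26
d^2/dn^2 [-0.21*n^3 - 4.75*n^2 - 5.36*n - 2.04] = -1.26*n - 9.5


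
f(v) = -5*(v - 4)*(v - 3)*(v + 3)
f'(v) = -5*(v - 4)*(v - 3) - 5*(v - 4)*(v + 3) - 5*(v - 3)*(v + 3) = -15*v^2 + 40*v + 45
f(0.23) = -168.65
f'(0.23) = 53.41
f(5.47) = -153.77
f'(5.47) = -185.01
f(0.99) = -120.70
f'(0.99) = 69.90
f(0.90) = -126.94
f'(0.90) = 68.85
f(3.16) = 4.14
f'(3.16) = 21.62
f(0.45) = -156.16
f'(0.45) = 59.96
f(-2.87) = -26.21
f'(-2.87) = -193.35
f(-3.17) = 37.60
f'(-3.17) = -232.53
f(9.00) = -1800.00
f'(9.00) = -810.00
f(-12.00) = 10800.00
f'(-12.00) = -2595.00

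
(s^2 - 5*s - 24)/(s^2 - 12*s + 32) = (s + 3)/(s - 4)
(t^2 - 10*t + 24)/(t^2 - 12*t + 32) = (t - 6)/(t - 8)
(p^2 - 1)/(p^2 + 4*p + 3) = (p - 1)/(p + 3)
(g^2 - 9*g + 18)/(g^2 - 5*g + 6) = (g - 6)/(g - 2)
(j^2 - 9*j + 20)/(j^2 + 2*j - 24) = (j - 5)/(j + 6)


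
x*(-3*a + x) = -3*a*x + x^2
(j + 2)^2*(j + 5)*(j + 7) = j^4 + 16*j^3 + 87*j^2 + 188*j + 140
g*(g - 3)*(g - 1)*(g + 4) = g^4 - 13*g^2 + 12*g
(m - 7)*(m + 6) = m^2 - m - 42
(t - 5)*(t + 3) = t^2 - 2*t - 15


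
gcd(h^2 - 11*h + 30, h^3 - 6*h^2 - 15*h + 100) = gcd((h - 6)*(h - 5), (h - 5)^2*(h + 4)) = h - 5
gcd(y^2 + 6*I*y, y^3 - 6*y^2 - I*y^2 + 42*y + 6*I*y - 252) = y + 6*I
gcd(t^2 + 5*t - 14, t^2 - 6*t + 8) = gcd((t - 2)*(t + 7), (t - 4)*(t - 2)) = t - 2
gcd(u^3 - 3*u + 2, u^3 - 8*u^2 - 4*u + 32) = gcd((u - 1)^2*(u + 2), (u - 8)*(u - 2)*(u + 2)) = u + 2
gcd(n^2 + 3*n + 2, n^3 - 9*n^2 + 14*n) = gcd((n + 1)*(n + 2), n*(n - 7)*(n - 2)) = 1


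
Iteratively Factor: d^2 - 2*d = (d - 2)*(d)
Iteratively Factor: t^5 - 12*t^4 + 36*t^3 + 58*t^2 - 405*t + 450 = (t + 3)*(t^4 - 15*t^3 + 81*t^2 - 185*t + 150) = (t - 3)*(t + 3)*(t^3 - 12*t^2 + 45*t - 50) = (t - 5)*(t - 3)*(t + 3)*(t^2 - 7*t + 10) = (t - 5)*(t - 3)*(t - 2)*(t + 3)*(t - 5)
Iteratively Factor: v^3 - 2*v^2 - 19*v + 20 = (v - 5)*(v^2 + 3*v - 4) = (v - 5)*(v - 1)*(v + 4)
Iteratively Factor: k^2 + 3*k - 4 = (k + 4)*(k - 1)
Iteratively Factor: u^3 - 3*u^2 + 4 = (u - 2)*(u^2 - u - 2) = (u - 2)*(u + 1)*(u - 2)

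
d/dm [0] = 0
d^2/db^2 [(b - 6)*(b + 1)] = 2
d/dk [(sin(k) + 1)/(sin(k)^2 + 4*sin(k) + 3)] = -cos(k)/(sin(k) + 3)^2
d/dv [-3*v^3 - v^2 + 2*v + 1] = -9*v^2 - 2*v + 2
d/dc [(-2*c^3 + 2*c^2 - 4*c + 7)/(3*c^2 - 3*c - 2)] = (-6*c^4 + 12*c^3 + 18*c^2 - 50*c + 29)/(9*c^4 - 18*c^3 - 3*c^2 + 12*c + 4)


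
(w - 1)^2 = w^2 - 2*w + 1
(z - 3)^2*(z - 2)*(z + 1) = z^4 - 7*z^3 + 13*z^2 + 3*z - 18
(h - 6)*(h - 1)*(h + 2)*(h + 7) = h^4 + 2*h^3 - 43*h^2 - 44*h + 84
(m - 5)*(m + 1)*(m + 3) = m^3 - m^2 - 17*m - 15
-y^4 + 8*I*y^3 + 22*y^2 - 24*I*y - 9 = (y - 3*I)^2*(I*y + 1)^2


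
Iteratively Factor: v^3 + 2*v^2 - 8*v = (v + 4)*(v^2 - 2*v) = v*(v + 4)*(v - 2)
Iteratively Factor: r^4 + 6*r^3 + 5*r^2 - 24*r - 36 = (r + 2)*(r^3 + 4*r^2 - 3*r - 18) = (r + 2)*(r + 3)*(r^2 + r - 6) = (r + 2)*(r + 3)^2*(r - 2)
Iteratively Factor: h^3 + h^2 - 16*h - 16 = (h + 1)*(h^2 - 16) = (h + 1)*(h + 4)*(h - 4)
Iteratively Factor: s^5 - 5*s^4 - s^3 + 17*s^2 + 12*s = (s - 4)*(s^4 - s^3 - 5*s^2 - 3*s) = (s - 4)*(s - 3)*(s^3 + 2*s^2 + s) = s*(s - 4)*(s - 3)*(s^2 + 2*s + 1) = s*(s - 4)*(s - 3)*(s + 1)*(s + 1)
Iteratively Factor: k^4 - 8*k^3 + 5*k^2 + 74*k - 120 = (k - 4)*(k^3 - 4*k^2 - 11*k + 30) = (k - 4)*(k - 2)*(k^2 - 2*k - 15) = (k - 4)*(k - 2)*(k + 3)*(k - 5)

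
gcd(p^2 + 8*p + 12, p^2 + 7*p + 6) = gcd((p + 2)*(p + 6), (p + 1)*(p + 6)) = p + 6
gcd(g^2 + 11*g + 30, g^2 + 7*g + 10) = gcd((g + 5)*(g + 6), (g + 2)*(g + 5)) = g + 5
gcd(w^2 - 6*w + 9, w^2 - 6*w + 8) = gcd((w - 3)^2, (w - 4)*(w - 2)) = 1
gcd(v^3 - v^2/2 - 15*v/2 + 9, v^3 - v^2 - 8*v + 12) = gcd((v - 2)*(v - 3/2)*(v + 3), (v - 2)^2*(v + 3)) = v^2 + v - 6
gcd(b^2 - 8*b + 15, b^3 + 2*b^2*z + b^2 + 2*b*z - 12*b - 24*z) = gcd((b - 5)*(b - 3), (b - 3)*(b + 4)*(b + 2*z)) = b - 3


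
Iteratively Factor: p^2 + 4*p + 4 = (p + 2)*(p + 2)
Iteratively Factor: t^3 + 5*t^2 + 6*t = (t)*(t^2 + 5*t + 6) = t*(t + 3)*(t + 2)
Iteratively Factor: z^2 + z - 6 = (z + 3)*(z - 2)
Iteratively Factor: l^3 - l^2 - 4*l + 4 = (l - 1)*(l^2 - 4) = (l - 1)*(l + 2)*(l - 2)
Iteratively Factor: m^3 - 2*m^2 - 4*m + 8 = (m - 2)*(m^2 - 4) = (m - 2)*(m + 2)*(m - 2)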